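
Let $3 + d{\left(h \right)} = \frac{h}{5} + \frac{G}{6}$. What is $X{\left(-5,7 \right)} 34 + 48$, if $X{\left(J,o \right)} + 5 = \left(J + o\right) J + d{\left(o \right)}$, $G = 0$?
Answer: $- \frac{2582}{5} \approx -516.4$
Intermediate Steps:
$d{\left(h \right)} = -3 + \frac{h}{5}$ ($d{\left(h \right)} = -3 + \left(\frac{h}{5} + \frac{0}{6}\right) = -3 + \left(h \frac{1}{5} + 0 \cdot \frac{1}{6}\right) = -3 + \left(\frac{h}{5} + 0\right) = -3 + \frac{h}{5}$)
$X{\left(J,o \right)} = -8 + \frac{o}{5} + J \left(J + o\right)$ ($X{\left(J,o \right)} = -5 + \left(\left(J + o\right) J + \left(-3 + \frac{o}{5}\right)\right) = -5 + \left(J \left(J + o\right) + \left(-3 + \frac{o}{5}\right)\right) = -5 + \left(-3 + \frac{o}{5} + J \left(J + o\right)\right) = -8 + \frac{o}{5} + J \left(J + o\right)$)
$X{\left(-5,7 \right)} 34 + 48 = \left(-8 + \left(-5\right)^{2} + \frac{1}{5} \cdot 7 - 35\right) 34 + 48 = \left(-8 + 25 + \frac{7}{5} - 35\right) 34 + 48 = \left(- \frac{83}{5}\right) 34 + 48 = - \frac{2822}{5} + 48 = - \frac{2582}{5}$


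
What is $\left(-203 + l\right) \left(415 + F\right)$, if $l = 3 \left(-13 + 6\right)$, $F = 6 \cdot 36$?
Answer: $-141344$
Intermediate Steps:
$F = 216$
$l = -21$ ($l = 3 \left(-7\right) = -21$)
$\left(-203 + l\right) \left(415 + F\right) = \left(-203 - 21\right) \left(415 + 216\right) = \left(-224\right) 631 = -141344$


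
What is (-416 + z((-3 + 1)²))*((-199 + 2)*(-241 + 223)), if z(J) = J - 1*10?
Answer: -1496412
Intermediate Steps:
z(J) = -10 + J (z(J) = J - 10 = -10 + J)
(-416 + z((-3 + 1)²))*((-199 + 2)*(-241 + 223)) = (-416 + (-10 + (-3 + 1)²))*((-199 + 2)*(-241 + 223)) = (-416 + (-10 + (-2)²))*(-197*(-18)) = (-416 + (-10 + 4))*3546 = (-416 - 6)*3546 = -422*3546 = -1496412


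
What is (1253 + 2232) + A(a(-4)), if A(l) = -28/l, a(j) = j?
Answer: 3492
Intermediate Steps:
(1253 + 2232) + A(a(-4)) = (1253 + 2232) - 28/(-4) = 3485 - 28*(-1/4) = 3485 + 7 = 3492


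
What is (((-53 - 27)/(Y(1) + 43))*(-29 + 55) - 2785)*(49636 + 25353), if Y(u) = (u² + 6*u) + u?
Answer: -10807039735/51 ≈ -2.1190e+8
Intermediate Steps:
Y(u) = u² + 7*u
(((-53 - 27)/(Y(1) + 43))*(-29 + 55) - 2785)*(49636 + 25353) = (((-53 - 27)/(1*(7 + 1) + 43))*(-29 + 55) - 2785)*(49636 + 25353) = (-80/(1*8 + 43)*26 - 2785)*74989 = (-80/(8 + 43)*26 - 2785)*74989 = (-80/51*26 - 2785)*74989 = (-2080/51 - 2785)*74989 = -144115/51*74989 = -10807039735/51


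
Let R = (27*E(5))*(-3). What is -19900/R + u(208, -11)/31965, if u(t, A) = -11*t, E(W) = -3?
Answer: -212219828/2589165 ≈ -81.965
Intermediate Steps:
R = 243 (R = (27*(-3))*(-3) = -81*(-3) = 243)
-19900/R + u(208, -11)/31965 = -19900/243 - 11*208/31965 = -19900*1/243 - 2288*1/31965 = -19900/243 - 2288/31965 = -212219828/2589165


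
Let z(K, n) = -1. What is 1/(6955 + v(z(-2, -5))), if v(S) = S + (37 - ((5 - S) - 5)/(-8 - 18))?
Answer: 26/181767 ≈ 0.00014304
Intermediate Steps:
v(S) = 37 + 25*S/26 (v(S) = S + (37 - (-S)/(-26)) = S + (37 - (-S)*(-1)/26) = S + (37 - S/26) = 37 + 25*S/26)
1/(6955 + v(z(-2, -5))) = 1/(6955 + (37 + (25/26)*(-1))) = 1/(6955 + (37 - 25/26)) = 1/(6955 + 937/26) = 1/(181767/26) = 26/181767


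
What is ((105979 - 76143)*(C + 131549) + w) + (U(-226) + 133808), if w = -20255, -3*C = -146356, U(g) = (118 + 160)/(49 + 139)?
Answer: 1517320380115/282 ≈ 5.3806e+9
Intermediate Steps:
U(g) = 139/94 (U(g) = 278/188 = 278*(1/188) = 139/94)
C = 146356/3 (C = -⅓*(-146356) = 146356/3 ≈ 48785.)
((105979 - 76143)*(C + 131549) + w) + (U(-226) + 133808) = ((105979 - 76143)*(146356/3 + 131549) - 20255) + (139/94 + 133808) = (29836*(541003/3) - 20255) + 12578091/94 = (16141365508/3 - 20255) + 12578091/94 = 16141304743/3 + 12578091/94 = 1517320380115/282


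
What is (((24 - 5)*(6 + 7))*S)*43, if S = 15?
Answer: 159315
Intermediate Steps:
(((24 - 5)*(6 + 7))*S)*43 = (((24 - 5)*(6 + 7))*15)*43 = ((19*13)*15)*43 = (247*15)*43 = 3705*43 = 159315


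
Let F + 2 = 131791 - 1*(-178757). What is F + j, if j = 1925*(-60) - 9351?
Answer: 185695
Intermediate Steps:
F = 310546 (F = -2 + (131791 - 1*(-178757)) = -2 + (131791 + 178757) = -2 + 310548 = 310546)
j = -124851 (j = -115500 - 9351 = -124851)
F + j = 310546 - 124851 = 185695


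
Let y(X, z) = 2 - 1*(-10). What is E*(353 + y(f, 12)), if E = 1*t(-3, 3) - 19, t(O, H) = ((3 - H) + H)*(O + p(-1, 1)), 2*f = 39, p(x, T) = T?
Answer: -9125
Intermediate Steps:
f = 39/2 (f = (½)*39 = 39/2 ≈ 19.500)
t(O, H) = 3 + 3*O (t(O, H) = ((3 - H) + H)*(O + 1) = 3*(1 + O) = 3 + 3*O)
E = -25 (E = 1*(3 + 3*(-3)) - 19 = 1*(3 - 9) - 19 = 1*(-6) - 19 = -6 - 19 = -25)
y(X, z) = 12 (y(X, z) = 2 + 10 = 12)
E*(353 + y(f, 12)) = -25*(353 + 12) = -25*365 = -9125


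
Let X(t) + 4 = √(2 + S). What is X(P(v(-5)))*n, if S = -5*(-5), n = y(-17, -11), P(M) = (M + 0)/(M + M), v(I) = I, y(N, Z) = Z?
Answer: 44 - 33*√3 ≈ -13.158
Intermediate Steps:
P(M) = ½ (P(M) = M/((2*M)) = M*(1/(2*M)) = ½)
n = -11
S = 25
X(t) = -4 + 3*√3 (X(t) = -4 + √(2 + 25) = -4 + √27 = -4 + 3*√3)
X(P(v(-5)))*n = (-4 + 3*√3)*(-11) = 44 - 33*√3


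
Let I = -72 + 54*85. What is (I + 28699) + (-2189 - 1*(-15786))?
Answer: 46814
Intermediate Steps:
I = 4518 (I = -72 + 4590 = 4518)
(I + 28699) + (-2189 - 1*(-15786)) = (4518 + 28699) + (-2189 - 1*(-15786)) = 33217 + (-2189 + 15786) = 33217 + 13597 = 46814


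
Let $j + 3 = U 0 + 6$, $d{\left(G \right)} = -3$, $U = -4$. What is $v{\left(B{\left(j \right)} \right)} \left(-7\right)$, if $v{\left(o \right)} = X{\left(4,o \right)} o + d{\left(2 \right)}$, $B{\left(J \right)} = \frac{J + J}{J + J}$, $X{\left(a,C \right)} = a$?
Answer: $-7$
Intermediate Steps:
$j = 3$ ($j = -3 + \left(\left(-4\right) 0 + 6\right) = -3 + \left(0 + 6\right) = -3 + 6 = 3$)
$B{\left(J \right)} = 1$ ($B{\left(J \right)} = \frac{2 J}{2 J} = 2 J \frac{1}{2 J} = 1$)
$v{\left(o \right)} = -3 + 4 o$ ($v{\left(o \right)} = 4 o - 3 = -3 + 4 o$)
$v{\left(B{\left(j \right)} \right)} \left(-7\right) = \left(-3 + 4 \cdot 1\right) \left(-7\right) = \left(-3 + 4\right) \left(-7\right) = 1 \left(-7\right) = -7$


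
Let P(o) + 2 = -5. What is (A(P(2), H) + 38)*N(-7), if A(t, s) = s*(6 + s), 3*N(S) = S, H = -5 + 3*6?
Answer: -665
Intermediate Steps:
P(o) = -7 (P(o) = -2 - 5 = -7)
H = 13 (H = -5 + 18 = 13)
N(S) = S/3
(A(P(2), H) + 38)*N(-7) = (13*(6 + 13) + 38)*((⅓)*(-7)) = (13*19 + 38)*(-7/3) = (247 + 38)*(-7/3) = 285*(-7/3) = -665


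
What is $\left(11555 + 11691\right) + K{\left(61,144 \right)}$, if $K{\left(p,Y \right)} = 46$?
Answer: $23292$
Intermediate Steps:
$\left(11555 + 11691\right) + K{\left(61,144 \right)} = \left(11555 + 11691\right) + 46 = 23246 + 46 = 23292$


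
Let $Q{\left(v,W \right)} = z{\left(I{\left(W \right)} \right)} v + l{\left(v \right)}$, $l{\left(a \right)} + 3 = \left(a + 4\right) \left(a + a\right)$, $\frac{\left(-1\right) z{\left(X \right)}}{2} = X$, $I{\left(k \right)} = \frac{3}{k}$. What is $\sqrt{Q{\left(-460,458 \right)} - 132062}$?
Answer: $\frac{5 \sqrt{602989747}}{229} \approx 536.15$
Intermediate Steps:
$z{\left(X \right)} = - 2 X$
$l{\left(a \right)} = -3 + 2 a \left(4 + a\right)$ ($l{\left(a \right)} = -3 + \left(a + 4\right) \left(a + a\right) = -3 + \left(4 + a\right) 2 a = -3 + 2 a \left(4 + a\right)$)
$Q{\left(v,W \right)} = -3 + 2 v^{2} + 8 v - \frac{6 v}{W}$ ($Q{\left(v,W \right)} = - 2 \frac{3}{W} v + \left(-3 + 2 v^{2} + 8 v\right) = - \frac{6}{W} v + \left(-3 + 2 v^{2} + 8 v\right) = - \frac{6 v}{W} + \left(-3 + 2 v^{2} + 8 v\right) = -3 + 2 v^{2} + 8 v - \frac{6 v}{W}$)
$\sqrt{Q{\left(-460,458 \right)} - 132062} = \sqrt{\left(-3 + 2 \left(-460\right)^{2} + 8 \left(-460\right) - - \frac{2760}{458}\right) - 132062} = \sqrt{\left(-3 + 2 \cdot 211600 - 3680 - \left(-2760\right) \frac{1}{458}\right) - 132062} = \sqrt{\left(-3 + 423200 - 3680 + \frac{1380}{229}\right) - 132062} = \sqrt{\frac{96070773}{229} - 132062} = \sqrt{\frac{65828575}{229}} = \frac{5 \sqrt{602989747}}{229}$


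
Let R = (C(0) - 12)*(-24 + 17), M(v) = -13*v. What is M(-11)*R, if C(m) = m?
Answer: 12012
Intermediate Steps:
R = 84 (R = (0 - 12)*(-24 + 17) = -12*(-7) = 84)
M(-11)*R = -13*(-11)*84 = 143*84 = 12012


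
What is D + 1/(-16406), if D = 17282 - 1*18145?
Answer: -14158379/16406 ≈ -863.00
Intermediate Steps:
D = -863 (D = 17282 - 18145 = -863)
D + 1/(-16406) = -863 + 1/(-16406) = -863 - 1/16406 = -14158379/16406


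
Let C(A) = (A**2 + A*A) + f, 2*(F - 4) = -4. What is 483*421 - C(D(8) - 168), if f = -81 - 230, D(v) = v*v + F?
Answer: 182846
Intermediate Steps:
F = 2 (F = 4 + (1/2)*(-4) = 4 - 2 = 2)
D(v) = 2 + v**2 (D(v) = v*v + 2 = v**2 + 2 = 2 + v**2)
f = -311
C(A) = -311 + 2*A**2 (C(A) = (A**2 + A*A) - 311 = (A**2 + A**2) - 311 = 2*A**2 - 311 = -311 + 2*A**2)
483*421 - C(D(8) - 168) = 483*421 - (-311 + 2*((2 + 8**2) - 168)**2) = 203343 - (-311 + 2*((2 + 64) - 168)**2) = 203343 - (-311 + 2*(66 - 168)**2) = 203343 - (-311 + 2*(-102)**2) = 203343 - (-311 + 2*10404) = 203343 - (-311 + 20808) = 203343 - 1*20497 = 203343 - 20497 = 182846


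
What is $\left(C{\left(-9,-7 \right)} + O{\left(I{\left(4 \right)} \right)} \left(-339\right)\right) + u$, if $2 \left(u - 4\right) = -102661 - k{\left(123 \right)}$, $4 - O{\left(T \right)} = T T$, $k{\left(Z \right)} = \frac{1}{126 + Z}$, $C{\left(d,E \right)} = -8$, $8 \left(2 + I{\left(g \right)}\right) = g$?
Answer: $- \frac{51720041}{996} \approx -51928.0$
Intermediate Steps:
$I{\left(g \right)} = -2 + \frac{g}{8}$
$O{\left(T \right)} = 4 - T^{2}$ ($O{\left(T \right)} = 4 - T T = 4 - T^{2}$)
$u = - \frac{12780299}{249}$ ($u = 4 + \frac{-102661 - \frac{1}{126 + 123}}{2} = 4 + \frac{-102661 - \frac{1}{249}}{2} = 4 + \frac{1}{2} \left(- \frac{25562590}{249}\right) = 4 - \frac{12781295}{249} = - \frac{12780299}{249} \approx -51327.0$)
$\left(C{\left(-9,-7 \right)} + O{\left(I{\left(4 \right)} \right)} \left(-339\right)\right) + u = \left(-8 + \left(4 - \left(-2 + \frac{1}{8} \cdot 4\right)^{2}\right) \left(-339\right)\right) - \frac{12780299}{249} = \left(-8 + \left(4 - \left(-2 + \frac{1}{2}\right)^{2}\right) \left(-339\right)\right) - \frac{12780299}{249} = \left(-8 + \left(4 - \left(- \frac{3}{2}\right)^{2}\right) \left(-339\right)\right) - \frac{12780299}{249} = \left(-8 + \left(4 - \frac{9}{4}\right) \left(-339\right)\right) - \frac{12780299}{249} = \left(-8 + \frac{7}{4} \left(-339\right)\right) - \frac{12780299}{249} = \left(-8 - \frac{2373}{4}\right) - \frac{12780299}{249} = - \frac{2405}{4} - \frac{12780299}{249} = - \frac{51720041}{996}$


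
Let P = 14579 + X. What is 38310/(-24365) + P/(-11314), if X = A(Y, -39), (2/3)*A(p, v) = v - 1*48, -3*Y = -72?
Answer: -314190817/110266244 ≈ -2.8494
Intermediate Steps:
Y = 24 (Y = -⅓*(-72) = 24)
A(p, v) = -72 + 3*v/2 (A(p, v) = 3*(v - 1*48)/2 = 3*(v - 48)/2 = 3*(-48 + v)/2 = -72 + 3*v/2)
X = -261/2 (X = -72 + (3/2)*(-39) = -72 - 117/2 = -261/2 ≈ -130.50)
P = 28897/2 (P = 14579 - 261/2 = 28897/2 ≈ 14449.)
38310/(-24365) + P/(-11314) = 38310/(-24365) + (28897/2)/(-11314) = 38310*(-1/24365) + (28897/2)*(-1/11314) = -7662/4873 - 28897/22628 = -314190817/110266244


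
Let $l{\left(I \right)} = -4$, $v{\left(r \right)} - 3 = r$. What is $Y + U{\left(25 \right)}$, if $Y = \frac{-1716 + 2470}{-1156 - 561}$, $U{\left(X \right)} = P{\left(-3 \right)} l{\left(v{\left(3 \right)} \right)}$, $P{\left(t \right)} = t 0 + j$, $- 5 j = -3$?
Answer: $- \frac{24374}{8585} \approx -2.8391$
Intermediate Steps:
$j = \frac{3}{5}$ ($j = \left(- \frac{1}{5}\right) \left(-3\right) = \frac{3}{5} \approx 0.6$)
$v{\left(r \right)} = 3 + r$
$P{\left(t \right)} = \frac{3}{5}$ ($P{\left(t \right)} = t 0 + \frac{3}{5} = 0 + \frac{3}{5} = \frac{3}{5}$)
$U{\left(X \right)} = - \frac{12}{5}$ ($U{\left(X \right)} = \frac{3}{5} \left(-4\right) = - \frac{12}{5}$)
$Y = - \frac{754}{1717}$ ($Y = \frac{754}{-1717} = 754 \left(- \frac{1}{1717}\right) = - \frac{754}{1717} \approx -0.43914$)
$Y + U{\left(25 \right)} = - \frac{754}{1717} - \frac{12}{5} = - \frac{24374}{8585}$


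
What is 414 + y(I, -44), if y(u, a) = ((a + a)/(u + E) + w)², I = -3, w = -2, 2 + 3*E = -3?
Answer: 34210/49 ≈ 698.16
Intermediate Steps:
E = -5/3 (E = -⅔ + (⅓)*(-3) = -⅔ - 1 = -5/3 ≈ -1.6667)
y(u, a) = (-2 + 2*a/(-5/3 + u))² (y(u, a) = ((a + a)/(u - 5/3) - 2)² = ((2*a)/(-5/3 + u) - 2)² = (2*a/(-5/3 + u) - 2)² = (-2 + 2*a/(-5/3 + u))²)
414 + y(I, -44) = 414 + 4*(5 - 3*(-3) + 3*(-44))²/(-5 + 3*(-3))² = 414 + 4*(5 + 9 - 132)²/(-5 - 9)² = 414 + 4*(-118)²/(-14)² = 414 + 4*(1/196)*13924 = 414 + 13924/49 = 34210/49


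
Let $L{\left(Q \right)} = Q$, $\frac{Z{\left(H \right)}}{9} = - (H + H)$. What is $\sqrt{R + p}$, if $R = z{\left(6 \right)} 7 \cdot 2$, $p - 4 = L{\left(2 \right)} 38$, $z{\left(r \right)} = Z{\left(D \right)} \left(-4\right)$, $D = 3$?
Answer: $4 \sqrt{194} \approx 55.714$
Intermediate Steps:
$Z{\left(H \right)} = - 18 H$ ($Z{\left(H \right)} = 9 \left(- (H + H)\right) = 9 \left(- 2 H\right) = - 18 H$)
$z{\left(r \right)} = 216$ ($z{\left(r \right)} = \left(-18\right) 3 \left(-4\right) = \left(-54\right) \left(-4\right) = 216$)
$p = 80$ ($p = 4 + 2 \cdot 38 = 4 + 76 = 80$)
$R = 3024$ ($R = 216 \cdot 7 \cdot 2 = 1512 \cdot 2 = 3024$)
$\sqrt{R + p} = \sqrt{3024 + 80} = \sqrt{3104} = 4 \sqrt{194}$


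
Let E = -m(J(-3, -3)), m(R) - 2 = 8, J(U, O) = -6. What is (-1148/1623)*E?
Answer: 11480/1623 ≈ 7.0733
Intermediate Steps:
m(R) = 10 (m(R) = 2 + 8 = 10)
E = -10 (E = -1*10 = -10)
(-1148/1623)*E = -1148/1623*(-10) = 11480/1623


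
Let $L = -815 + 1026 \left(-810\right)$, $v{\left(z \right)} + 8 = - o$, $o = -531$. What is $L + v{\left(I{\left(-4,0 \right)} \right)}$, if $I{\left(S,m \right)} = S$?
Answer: $-831352$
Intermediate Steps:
$v{\left(z \right)} = 523$ ($v{\left(z \right)} = -8 - -531 = -8 + 531 = 523$)
$L = -831875$ ($L = -815 - 831060 = -831875$)
$L + v{\left(I{\left(-4,0 \right)} \right)} = -831875 + 523 = -831352$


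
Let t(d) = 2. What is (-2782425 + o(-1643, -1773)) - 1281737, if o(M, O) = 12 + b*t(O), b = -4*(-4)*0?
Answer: -4064150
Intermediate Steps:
b = 0 (b = 16*0 = 0)
o(M, O) = 12 (o(M, O) = 12 + 0*2 = 12 + 0 = 12)
(-2782425 + o(-1643, -1773)) - 1281737 = (-2782425 + 12) - 1281737 = -2782413 - 1281737 = -4064150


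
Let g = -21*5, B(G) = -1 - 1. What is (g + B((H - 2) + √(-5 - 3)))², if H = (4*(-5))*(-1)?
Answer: 11449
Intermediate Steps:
H = 20 (H = -20*(-1) = 20)
B(G) = -2
g = -105
(g + B((H - 2) + √(-5 - 3)))² = (-105 - 2)² = (-107)² = 11449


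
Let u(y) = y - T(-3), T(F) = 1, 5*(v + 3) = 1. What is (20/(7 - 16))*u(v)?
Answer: 76/9 ≈ 8.4444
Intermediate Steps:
v = -14/5 (v = -3 + (⅕)*1 = -3 + ⅕ = -14/5 ≈ -2.8000)
u(y) = -1 + y (u(y) = y - 1*1 = y - 1 = -1 + y)
(20/(7 - 16))*u(v) = (20/(7 - 16))*(-1 - 14/5) = (20/(-9))*(-19/5) = -⅑*20*(-19/5) = -20/9*(-19/5) = 76/9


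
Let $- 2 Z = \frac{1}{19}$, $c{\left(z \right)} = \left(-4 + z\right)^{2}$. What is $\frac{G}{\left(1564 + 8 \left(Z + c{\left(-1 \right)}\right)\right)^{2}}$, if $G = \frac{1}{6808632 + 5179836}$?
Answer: $\frac{19}{708615719347968} \approx 2.6813 \cdot 10^{-14}$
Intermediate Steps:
$Z = - \frac{1}{38}$ ($Z = - \frac{1}{2 \cdot 19} = \left(- \frac{1}{2}\right) \frac{1}{19} = - \frac{1}{38} \approx -0.026316$)
$G = \frac{1}{11988468} \approx 8.3414 \cdot 10^{-8}$
$\frac{G}{\left(1564 + 8 \left(Z + c{\left(-1 \right)}\right)\right)^{2}} = \frac{1}{11988468 \left(1564 + 8 \left(- \frac{1}{38} + \left(-4 - 1\right)^{2}\right)\right)^{2}} = \frac{1}{11988468 \left(1564 + 8 \left(- \frac{1}{38} + \left(-5\right)^{2}\right)\right)^{2}} = \frac{1}{11988468 \left(1564 + 8 \left(- \frac{1}{38} + 25\right)\right)^{2}} = \frac{1}{11988468 \left(1564 + 8 \cdot \frac{949}{38}\right)^{2}} = \frac{1}{11988468 \left(1564 + \frac{3796}{19}\right)^{2}} = \frac{1}{11988468 \left(\frac{33512}{19}\right)^{2}} = \frac{1}{11988468 \cdot \frac{1123054144}{361}} = \frac{1}{11988468} \cdot \frac{361}{1123054144} = \frac{19}{708615719347968}$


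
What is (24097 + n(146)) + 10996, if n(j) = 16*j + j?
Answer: 37575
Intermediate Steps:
n(j) = 17*j
(24097 + n(146)) + 10996 = (24097 + 17*146) + 10996 = (24097 + 2482) + 10996 = 26579 + 10996 = 37575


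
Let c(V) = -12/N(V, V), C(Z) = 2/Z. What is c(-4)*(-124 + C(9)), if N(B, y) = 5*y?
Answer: -1114/15 ≈ -74.267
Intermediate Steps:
c(V) = -12/(5*V) (c(V) = -12*1/(5*V) = -12/(5*V))
c(-4)*(-124 + C(9)) = (-12/5/(-4))*(-124 + 2/9) = (-12/5*(-¼))*(-124 + 2*(⅑)) = 3*(-124 + 2/9)/5 = (⅗)*(-1114/9) = -1114/15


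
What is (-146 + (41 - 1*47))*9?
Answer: -1368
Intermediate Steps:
(-146 + (41 - 1*47))*9 = (-146 + (41 - 47))*9 = (-146 - 6)*9 = -152*9 = -1368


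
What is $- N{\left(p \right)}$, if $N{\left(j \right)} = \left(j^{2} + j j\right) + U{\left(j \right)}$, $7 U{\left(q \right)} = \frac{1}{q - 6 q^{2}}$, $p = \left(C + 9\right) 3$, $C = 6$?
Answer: $- \frac{343176749}{84735} \approx -4050.0$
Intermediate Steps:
$p = 45$ ($p = \left(6 + 9\right) 3 = 15 \cdot 3 = 45$)
$U{\left(q \right)} = \frac{1}{7 \left(q - 6 q^{2}\right)}$
$N{\left(j \right)} = 2 j^{2} - \frac{1}{7 j \left(-1 + 6 j\right)}$ ($N{\left(j \right)} = \left(j^{2} + j j\right) - \frac{1}{7 j \left(-1 + 6 j\right)} = \left(j^{2} + j^{2}\right) - \frac{1}{7 j \left(-1 + 6 j\right)} = 2 j^{2} - \frac{1}{7 j \left(-1 + 6 j\right)}$)
$- N{\left(p \right)} = - \frac{-1 + 14 \cdot 45^{3} \left(-1 + 6 \cdot 45\right)}{7 \cdot 45 \left(-1 + 6 \cdot 45\right)} = - \frac{-1 + 14 \cdot 91125 \left(-1 + 270\right)}{7 \cdot 45 \left(-1 + 270\right)} = - \frac{-1 + 14 \cdot 91125 \cdot 269}{7 \cdot 45 \cdot 269} = - \frac{-1 + 343176750}{7 \cdot 45 \cdot 269} = - \frac{343176749}{7 \cdot 45 \cdot 269} = \left(-1\right) \frac{343176749}{84735} = - \frac{343176749}{84735}$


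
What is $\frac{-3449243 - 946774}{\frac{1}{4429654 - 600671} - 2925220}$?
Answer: $\frac{16832274360711}{11200617651259} \approx 1.5028$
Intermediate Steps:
$\frac{-3449243 - 946774}{\frac{1}{4429654 - 600671} - 2925220} = - \frac{4396017}{\frac{1}{3828983} - 2925220} = - \frac{4396017}{- \frac{11200617651259}{3828983}} = \left(-4396017\right) \left(- \frac{3828983}{11200617651259}\right) = \frac{16832274360711}{11200617651259}$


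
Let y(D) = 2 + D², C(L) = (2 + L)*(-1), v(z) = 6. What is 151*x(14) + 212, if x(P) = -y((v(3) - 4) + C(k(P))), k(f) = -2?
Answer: -694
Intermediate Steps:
C(L) = -2 - L
x(P) = -6 (x(P) = -(2 + ((6 - 4) + (-2 - 1*(-2)))²) = -(2 + (2 + (-2 + 2))²) = -(2 + (2 + 0)²) = -(2 + 2²) = -(2 + 4) = -1*6 = -6)
151*x(14) + 212 = 151*(-6) + 212 = -906 + 212 = -694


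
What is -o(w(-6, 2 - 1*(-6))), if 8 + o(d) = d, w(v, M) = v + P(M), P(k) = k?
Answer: 6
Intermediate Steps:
w(v, M) = M + v (w(v, M) = v + M = M + v)
o(d) = -8 + d
-o(w(-6, 2 - 1*(-6))) = -(-8 + ((2 - 1*(-6)) - 6)) = -(-8 + ((2 + 6) - 6)) = -(-8 + (8 - 6)) = -(-8 + 2) = -1*(-6) = 6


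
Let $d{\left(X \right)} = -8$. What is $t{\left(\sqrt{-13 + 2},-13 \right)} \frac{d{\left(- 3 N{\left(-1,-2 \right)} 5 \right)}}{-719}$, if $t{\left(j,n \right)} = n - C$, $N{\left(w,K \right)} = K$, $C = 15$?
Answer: $- \frac{224}{719} \approx -0.31154$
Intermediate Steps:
$t{\left(j,n \right)} = -15 + n$ ($t{\left(j,n \right)} = n - 15 = -15 + n$)
$t{\left(\sqrt{-13 + 2},-13 \right)} \frac{d{\left(- 3 N{\left(-1,-2 \right)} 5 \right)}}{-719} = \left(-15 - 13\right) \left(- \frac{8}{-719}\right) = - 28 \left(\left(-8\right) \left(- \frac{1}{719}\right)\right) = \left(-28\right) \frac{8}{719} = - \frac{224}{719}$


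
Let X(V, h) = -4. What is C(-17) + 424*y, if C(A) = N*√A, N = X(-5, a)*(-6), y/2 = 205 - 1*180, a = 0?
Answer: 21200 + 24*I*√17 ≈ 21200.0 + 98.955*I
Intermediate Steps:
y = 50 (y = 2*(205 - 1*180) = 2*(205 - 180) = 2*25 = 50)
N = 24 (N = -4*(-6) = 24)
C(A) = 24*√A
C(-17) + 424*y = 24*√(-17) + 424*50 = 24*(I*√17) + 21200 = 24*I*√17 + 21200 = 21200 + 24*I*√17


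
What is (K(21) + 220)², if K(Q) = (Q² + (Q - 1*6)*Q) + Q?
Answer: 994009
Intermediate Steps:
K(Q) = Q + Q² + Q*(-6 + Q) (K(Q) = (Q² + (Q - 6)*Q) + Q = (Q² + (-6 + Q)*Q) + Q = (Q² + Q*(-6 + Q)) + Q = Q + Q² + Q*(-6 + Q))
(K(21) + 220)² = (21*(-5 + 2*21) + 220)² = (21*(-5 + 42) + 220)² = (21*37 + 220)² = (777 + 220)² = 997² = 994009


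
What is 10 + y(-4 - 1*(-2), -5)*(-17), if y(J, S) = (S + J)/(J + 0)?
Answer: -99/2 ≈ -49.500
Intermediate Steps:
y(J, S) = (J + S)/J
10 + y(-4 - 1*(-2), -5)*(-17) = 10 + (((-4 - 1*(-2)) - 5)/(-4 - 1*(-2)))*(-17) = 10 + (((-4 + 2) - 5)/(-4 + 2))*(-17) = 10 + ((-2 - 5)/(-2))*(-17) = 10 - 1/2*(-7)*(-17) = 10 + (7/2)*(-17) = 10 - 119/2 = -99/2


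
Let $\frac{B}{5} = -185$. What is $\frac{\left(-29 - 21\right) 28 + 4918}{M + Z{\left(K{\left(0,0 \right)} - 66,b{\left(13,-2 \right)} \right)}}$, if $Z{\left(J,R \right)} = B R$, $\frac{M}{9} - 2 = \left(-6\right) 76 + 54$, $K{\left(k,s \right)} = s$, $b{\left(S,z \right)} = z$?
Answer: $- \frac{1759}{875} \approx -2.0103$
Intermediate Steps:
$B = -925$ ($B = 5 \left(-185\right) = -925$)
$M = -3600$ ($M = 18 + 9 \left(\left(-6\right) 76 + 54\right) = 18 + 9 \left(-456 + 54\right) = 18 + 9 \left(-402\right) = 18 - 3618 = -3600$)
$Z{\left(J,R \right)} = - 925 R$
$\frac{\left(-29 - 21\right) 28 + 4918}{M + Z{\left(K{\left(0,0 \right)} - 66,b{\left(13,-2 \right)} \right)}} = \frac{\left(-29 - 21\right) 28 + 4918}{-3600 - -1850} = \frac{\left(-50\right) 28 + 4918}{-3600 + 1850} = \frac{-1400 + 4918}{-1750} = 3518 \left(- \frac{1}{1750}\right) = - \frac{1759}{875}$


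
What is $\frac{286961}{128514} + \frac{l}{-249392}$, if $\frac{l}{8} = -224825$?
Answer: $\frac{9459720566}{1001573859} \approx 9.4449$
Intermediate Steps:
$l = -1798600$ ($l = 8 \left(-224825\right) = -1798600$)
$\frac{286961}{128514} + \frac{l}{-249392} = \frac{286961}{128514} - \frac{1798600}{-249392} = 286961 \cdot \frac{1}{128514} - - \frac{224825}{31174} = \frac{286961}{128514} + \frac{224825}{31174} = \frac{9459720566}{1001573859}$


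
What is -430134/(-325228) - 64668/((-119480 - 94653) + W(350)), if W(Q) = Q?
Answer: 18831196871/11588036254 ≈ 1.6251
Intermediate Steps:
-430134/(-325228) - 64668/((-119480 - 94653) + W(350)) = -430134/(-325228) - 64668/((-119480 - 94653) + 350) = -430134*(-1/325228) - 64668/(-214133 + 350) = 215067/162614 - 64668/(-213783) = 215067/162614 - 64668*(-1/213783) = 215067/162614 + 21556/71261 = 18831196871/11588036254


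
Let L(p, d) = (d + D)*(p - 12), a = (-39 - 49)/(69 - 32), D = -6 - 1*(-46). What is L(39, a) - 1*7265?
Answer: -231221/37 ≈ -6249.2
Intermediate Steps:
D = 40 (D = -6 + 46 = 40)
a = -88/37 ≈ -2.3784
L(p, d) = (-12 + p)*(40 + d) (L(p, d) = (d + 40)*(p - 12) = (40 + d)*(-12 + p) = (-12 + p)*(40 + d))
L(39, a) - 1*7265 = (-480 - 12*(-88/37) + 40*39 - 88/37*39) - 1*7265 = (-480 + 1056/37 + 1560 - 3432/37) - 7265 = 37584/37 - 7265 = -231221/37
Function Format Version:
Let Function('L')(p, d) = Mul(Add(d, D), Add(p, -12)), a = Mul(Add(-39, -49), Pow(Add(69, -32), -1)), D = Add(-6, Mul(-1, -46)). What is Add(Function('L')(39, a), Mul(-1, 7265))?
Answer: Rational(-231221, 37) ≈ -6249.2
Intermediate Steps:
D = 40 (D = Add(-6, 46) = 40)
a = Rational(-88, 37) (a = Mul(-88, Pow(37, -1)) = Mul(-88, Rational(1, 37)) = Rational(-88, 37) ≈ -2.3784)
Function('L')(p, d) = Mul(Add(-12, p), Add(40, d)) (Function('L')(p, d) = Mul(Add(d, 40), Add(p, -12)) = Mul(Add(40, d), Add(-12, p)) = Mul(Add(-12, p), Add(40, d)))
Add(Function('L')(39, a), Mul(-1, 7265)) = Add(Add(-480, Mul(-12, Rational(-88, 37)), Mul(40, 39), Mul(Rational(-88, 37), 39)), Mul(-1, 7265)) = Add(Add(-480, Rational(1056, 37), 1560, Rational(-3432, 37)), -7265) = Add(Rational(37584, 37), -7265) = Rational(-231221, 37)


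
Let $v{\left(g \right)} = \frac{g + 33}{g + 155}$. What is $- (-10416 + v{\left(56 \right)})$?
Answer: $\frac{2197687}{211} \approx 10416.0$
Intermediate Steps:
$v{\left(g \right)} = \frac{33 + g}{155 + g}$
$- (-10416 + v{\left(56 \right)}) = - (-10416 + \frac{33 + 56}{155 + 56}) = - (-10416 + \frac{1}{211} \cdot 89) = - (-10416 + \frac{89}{211}) = \left(-1\right) \left(- \frac{2197687}{211}\right) = \frac{2197687}{211}$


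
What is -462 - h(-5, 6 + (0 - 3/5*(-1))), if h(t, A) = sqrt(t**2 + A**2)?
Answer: -462 - sqrt(1714)/5 ≈ -470.28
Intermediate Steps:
h(t, A) = sqrt(A**2 + t**2)
-462 - h(-5, 6 + (0 - 3/5*(-1))) = -462 - sqrt((6 + (0 - 3/5*(-1)))**2 + (-5)**2) = -462 - sqrt((6 + (0 - 3*1/5*(-1)))**2 + 25) = -462 - sqrt((6 + (0 - 3/5*(-1)))**2 + 25) = -462 - sqrt((6 + (0 + 3/5))**2 + 25) = -462 - sqrt((6 + 3/5)**2 + 25) = -462 - sqrt((33/5)**2 + 25) = -462 - sqrt(1089/25 + 25) = -462 - sqrt(1714/25) = -462 - sqrt(1714)/5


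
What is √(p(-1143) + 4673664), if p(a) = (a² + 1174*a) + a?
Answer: 36*√3578 ≈ 2153.4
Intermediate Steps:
p(a) = a² + 1175*a
√(p(-1143) + 4673664) = √(-1143*(1175 - 1143) + 4673664) = √(-1143*32 + 4673664) = √(-36576 + 4673664) = √4637088 = 36*√3578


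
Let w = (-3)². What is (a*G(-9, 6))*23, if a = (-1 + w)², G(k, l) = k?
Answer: -13248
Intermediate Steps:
w = 9
a = 64 (a = (-1 + 9)² = 8² = 64)
(a*G(-9, 6))*23 = (64*(-9))*23 = -576*23 = -13248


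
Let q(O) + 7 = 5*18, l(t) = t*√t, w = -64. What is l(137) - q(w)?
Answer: -83 + 137*√137 ≈ 1520.5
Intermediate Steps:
l(t) = t^(3/2)
q(O) = 83 (q(O) = -7 + 5*18 = -7 + 90 = 83)
l(137) - q(w) = 137^(3/2) - 1*83 = 137*√137 - 83 = -83 + 137*√137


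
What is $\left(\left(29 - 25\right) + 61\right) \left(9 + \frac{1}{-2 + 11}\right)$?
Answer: $\frac{5330}{9} \approx 592.22$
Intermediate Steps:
$\left(\left(29 - 25\right) + 61\right) \left(9 + \frac{1}{-2 + 11}\right) = \left(4 + 61\right) \left(9 + \frac{1}{9}\right) = 65 \left(9 + \frac{1}{9}\right) = 65 \cdot \frac{82}{9} = \frac{5330}{9}$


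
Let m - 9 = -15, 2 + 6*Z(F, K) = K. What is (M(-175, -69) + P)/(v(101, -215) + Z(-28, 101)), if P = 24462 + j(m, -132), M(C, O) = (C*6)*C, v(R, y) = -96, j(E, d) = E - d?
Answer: -138892/53 ≈ -2620.6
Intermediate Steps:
Z(F, K) = -⅓ + K/6
m = -6 (m = 9 - 15 = -6)
M(C, O) = 6*C² (M(C, O) = (6*C)*C = 6*C²)
P = 24588 (P = 24462 + (-6 - 1*(-132)) = 24462 + (-6 + 132) = 24462 + 126 = 24588)
(M(-175, -69) + P)/(v(101, -215) + Z(-28, 101)) = (6*(-175)² + 24588)/(-96 + (-⅓ + (⅙)*101)) = (6*30625 + 24588)/(-96 + (-⅓ + 101/6)) = (183750 + 24588)/(-96 + 33/2) = 208338/(-159/2) = 208338*(-2/159) = -138892/53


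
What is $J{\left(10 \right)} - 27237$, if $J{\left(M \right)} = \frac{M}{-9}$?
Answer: $- \frac{245143}{9} \approx -27238.0$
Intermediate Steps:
$J{\left(M \right)} = - \frac{M}{9}$ ($J{\left(M \right)} = M \left(- \frac{1}{9}\right) = - \frac{M}{9}$)
$J{\left(10 \right)} - 27237 = \left(- \frac{1}{9}\right) 10 - 27237 = - \frac{10}{9} - 27237 = - \frac{245143}{9}$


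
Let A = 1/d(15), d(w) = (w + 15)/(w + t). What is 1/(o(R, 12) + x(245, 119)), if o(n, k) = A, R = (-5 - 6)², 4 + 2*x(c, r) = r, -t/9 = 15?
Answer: 2/107 ≈ 0.018692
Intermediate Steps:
t = -135 (t = -9*15 = -135)
x(c, r) = -2 + r/2
R = 121 (R = (-11)² = 121)
d(w) = (15 + w)/(-135 + w) (d(w) = (w + 15)/(w - 135) = (15 + w)/(-135 + w))
A = -4 (A = 1/((15 + 15)/(-135 + 15)) = 1/(30/(-120)) = 1/(-1/120*30) = 1/(-¼) = -4)
o(n, k) = -4
1/(o(R, 12) + x(245, 119)) = 1/(-4 + (-2 + (½)*119)) = 1/(-4 + (-2 + 119/2)) = 1/(-4 + 115/2) = 1/(107/2) = 2/107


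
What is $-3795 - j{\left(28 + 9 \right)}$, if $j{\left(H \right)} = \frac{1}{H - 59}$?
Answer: $- \frac{83489}{22} \approx -3795.0$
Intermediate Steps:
$j{\left(H \right)} = \frac{1}{-59 + H}$
$-3795 - j{\left(28 + 9 \right)} = -3795 - \frac{1}{-59 + \left(28 + 9\right)} = -3795 - \frac{1}{-59 + 37} = -3795 - \frac{1}{-22} = -3795 - - \frac{1}{22} = -3795 + \frac{1}{22} = - \frac{83489}{22}$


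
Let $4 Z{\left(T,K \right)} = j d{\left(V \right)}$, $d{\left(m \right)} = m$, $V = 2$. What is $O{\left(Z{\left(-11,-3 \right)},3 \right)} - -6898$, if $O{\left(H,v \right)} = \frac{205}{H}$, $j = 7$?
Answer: $\frac{48696}{7} \approx 6956.6$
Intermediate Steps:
$Z{\left(T,K \right)} = \frac{7}{2}$ ($Z{\left(T,K \right)} = \frac{7 \cdot 2}{4} = \frac{1}{4} \cdot 14 = \frac{7}{2}$)
$O{\left(Z{\left(-11,-3 \right)},3 \right)} - -6898 = \frac{205}{\frac{7}{2}} - -6898 = 205 \cdot \frac{2}{7} + 6898 = \frac{410}{7} + 6898 = \frac{48696}{7}$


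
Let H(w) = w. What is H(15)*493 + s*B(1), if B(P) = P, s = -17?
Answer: 7378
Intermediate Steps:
H(15)*493 + s*B(1) = 15*493 - 17*1 = 7395 - 17 = 7378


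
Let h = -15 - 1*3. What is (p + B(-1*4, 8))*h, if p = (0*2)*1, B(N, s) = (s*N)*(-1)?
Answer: -576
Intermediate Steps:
B(N, s) = -N*s (B(N, s) = (N*s)*(-1) = -N*s)
h = -18 (h = -15 - 3 = -18)
p = 0 (p = 0*1 = 0)
(p + B(-1*4, 8))*h = (0 - 1*(-1*4)*8)*(-18) = (0 - 1*(-4)*8)*(-18) = (0 + 32)*(-18) = 32*(-18) = -576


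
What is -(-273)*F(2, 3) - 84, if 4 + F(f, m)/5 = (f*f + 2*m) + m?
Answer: 12201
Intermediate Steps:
F(f, m) = -20 + 5*f² + 15*m (F(f, m) = -20 + 5*((f*f + 2*m) + m) = -20 + 5*((f² + 2*m) + m) = -20 + 5*(f² + 3*m) = -20 + (5*f² + 15*m) = -20 + 5*f² + 15*m)
-(-273)*F(2, 3) - 84 = -(-273)*(-20 + 5*2² + 15*3) - 84 = -(-273)*(-20 + 5*4 + 45) - 84 = -(-273)*(-20 + 20 + 45) - 84 = -(-273)*45 - 84 = -21*(-585) - 84 = 12285 - 84 = 12201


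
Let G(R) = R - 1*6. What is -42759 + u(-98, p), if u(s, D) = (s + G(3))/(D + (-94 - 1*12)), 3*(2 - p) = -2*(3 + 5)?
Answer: -12656361/296 ≈ -42758.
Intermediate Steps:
G(R) = -6 + R (G(R) = R - 6 = -6 + R)
p = 22/3 (p = 2 - (-2)*(3 + 5)/3 = 2 - (-2)*8/3 = 2 - ⅓*(-16) = 2 + 16/3 = 22/3 ≈ 7.3333)
u(s, D) = (-3 + s)/(-106 + D) (u(s, D) = (s + (-6 + 3))/(D + (-94 - 1*12)) = (s - 3)/(D + (-94 - 12)) = (-3 + s)/(D - 106) = (-3 + s)/(-106 + D))
-42759 + u(-98, p) = -42759 + (-3 - 98)/(-106 + 22/3) = -42759 - 101/(-296/3) = -42759 - 3/296*(-101) = -42759 + 303/296 = -12656361/296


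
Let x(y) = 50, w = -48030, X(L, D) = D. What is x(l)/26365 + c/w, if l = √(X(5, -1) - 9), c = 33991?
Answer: -178754243/253262190 ≈ -0.70581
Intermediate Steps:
l = I*√10 (l = √(-1 - 9) = √(-10) = I*√10 ≈ 3.1623*I)
x(l)/26365 + c/w = 50/26365 + 33991/(-48030) = 50*(1/26365) + 33991*(-1/48030) = 10/5273 - 33991/48030 = -178754243/253262190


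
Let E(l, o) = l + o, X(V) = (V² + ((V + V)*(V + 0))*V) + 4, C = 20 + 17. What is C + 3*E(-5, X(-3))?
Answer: -101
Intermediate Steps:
C = 37
X(V) = 4 + V² + 2*V³ (X(V) = (V² + ((2*V)*V)*V) + 4 = (V² + (2*V²)*V) + 4 = (V² + 2*V³) + 4 = 4 + V² + 2*V³)
C + 3*E(-5, X(-3)) = 37 + 3*(-5 + (4 + (-3)² + 2*(-3)³)) = 37 + 3*(-5 + (4 + 9 + 2*(-27))) = 37 + 3*(-5 + (4 + 9 - 54)) = 37 + 3*(-5 - 41) = 37 + 3*(-46) = 37 - 138 = -101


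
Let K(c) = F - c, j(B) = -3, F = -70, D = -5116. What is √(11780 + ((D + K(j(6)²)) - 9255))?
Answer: I*√2670 ≈ 51.672*I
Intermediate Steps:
K(c) = -70 - c
√(11780 + ((D + K(j(6)²)) - 9255)) = √(11780 + ((-5116 + (-70 - 1*(-3)²)) - 9255)) = √(11780 + ((-5116 + (-70 - 1*9)) - 9255)) = √(11780 + ((-5116 + (-70 - 9)) - 9255)) = √(11780 + ((-5116 - 79) - 9255)) = √(11780 + (-5195 - 9255)) = √(11780 - 14450) = √(-2670) = I*√2670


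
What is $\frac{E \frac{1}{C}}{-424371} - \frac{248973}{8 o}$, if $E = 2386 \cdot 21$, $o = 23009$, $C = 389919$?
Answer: $- \frac{13732550065294003}{10152817332454776} \approx -1.3526$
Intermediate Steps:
$E = 50106$
$\frac{E \frac{1}{C}}{-424371} - \frac{248973}{8 o} = \frac{50106 \cdot \frac{1}{389919}}{-424371} - \frac{248973}{8 \cdot 23009} = 50106 \cdot \frac{1}{389919} \left(- \frac{1}{424371}\right) - \frac{248973}{184072} = \frac{16702}{129973} \left(- \frac{1}{424371}\right) - \frac{248973}{184072} = - \frac{16702}{55156771983} - \frac{248973}{184072} = - \frac{13732550065294003}{10152817332454776}$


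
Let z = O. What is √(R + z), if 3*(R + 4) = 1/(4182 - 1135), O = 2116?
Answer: √176474253813/9141 ≈ 45.956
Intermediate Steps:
z = 2116
R = -36563/9141 (R = -4 + 1/(3*(4182 - 1135)) = -4 + (⅓)/3047 = -4 + (⅓)*(1/3047) = -4 + 1/9141 = -36563/9141 ≈ -3.9999)
√(R + z) = √(-36563/9141 + 2116) = √(19305793/9141) = √176474253813/9141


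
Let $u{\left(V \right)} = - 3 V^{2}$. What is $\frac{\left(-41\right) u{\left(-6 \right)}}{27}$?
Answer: $164$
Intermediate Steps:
$\frac{\left(-41\right) u{\left(-6 \right)}}{27} = \frac{\left(-41\right) \left(- 3 \left(-6\right)^{2}\right)}{27} = - 41 \left(\left(-3\right) 36\right) \frac{1}{27} = \left(-41\right) \left(-108\right) \frac{1}{27} = 4428 \cdot \frac{1}{27} = 164$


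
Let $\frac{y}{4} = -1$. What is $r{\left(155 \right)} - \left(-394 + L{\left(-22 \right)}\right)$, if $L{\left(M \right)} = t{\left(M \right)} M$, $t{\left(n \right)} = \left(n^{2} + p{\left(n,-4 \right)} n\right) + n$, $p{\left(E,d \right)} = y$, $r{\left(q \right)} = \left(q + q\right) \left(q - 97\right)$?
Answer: $30474$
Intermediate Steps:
$y = -4$ ($y = 4 \left(-1\right) = -4$)
$r{\left(q \right)} = 2 q \left(-97 + q\right)$
$p{\left(E,d \right)} = -4$
$t{\left(n \right)} = n^{2} - 3 n$ ($t{\left(n \right)} = \left(n^{2} - 4 n\right) + n = n^{2} - 3 n$)
$L{\left(M \right)} = M^{2} \left(-3 + M\right)$ ($L{\left(M \right)} = M \left(-3 + M\right) M = M^{2} \left(-3 + M\right)$)
$r{\left(155 \right)} - \left(-394 + L{\left(-22 \right)}\right) = 2 \cdot 155 \left(-97 + 155\right) - \left(-394 + \left(-22\right)^{2} \left(-3 - 22\right)\right) = 2 \cdot 155 \cdot 58 - \left(-394 + 484 \left(-25\right)\right) = 17980 - \left(-394 - 12100\right) = 17980 - -12494 = 17980 + 12494 = 30474$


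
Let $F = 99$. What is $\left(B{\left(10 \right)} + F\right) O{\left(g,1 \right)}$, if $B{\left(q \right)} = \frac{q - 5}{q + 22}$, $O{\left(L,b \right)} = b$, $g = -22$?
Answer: $\frac{3173}{32} \approx 99.156$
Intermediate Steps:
$B{\left(q \right)} = \frac{-5 + q}{22 + q}$
$\left(B{\left(10 \right)} + F\right) O{\left(g,1 \right)} = \left(\frac{-5 + 10}{22 + 10} + 99\right) 1 = \left(\frac{1}{32} \cdot 5 + 99\right) 1 = \left(\frac{5}{32} + 99\right) 1 = \frac{3173}{32} \cdot 1 = \frac{3173}{32}$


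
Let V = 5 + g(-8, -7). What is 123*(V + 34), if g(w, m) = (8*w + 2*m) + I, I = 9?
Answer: -3690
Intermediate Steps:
g(w, m) = 9 + 2*m + 8*w (g(w, m) = (8*w + 2*m) + 9 = (2*m + 8*w) + 9 = 9 + 2*m + 8*w)
V = -64 (V = 5 + (9 + 2*(-7) + 8*(-8)) = 5 + (9 - 14 - 64) = 5 - 69 = -64)
123*(V + 34) = 123*(-64 + 34) = 123*(-30) = -3690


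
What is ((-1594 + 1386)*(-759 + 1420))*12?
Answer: -1649856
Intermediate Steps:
((-1594 + 1386)*(-759 + 1420))*12 = -208*661*12 = -137488*12 = -1649856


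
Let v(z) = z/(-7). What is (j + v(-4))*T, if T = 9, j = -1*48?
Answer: -2988/7 ≈ -426.86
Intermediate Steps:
v(z) = -z/7 (v(z) = z*(-1/7) = -z/7)
j = -48
(j + v(-4))*T = (-48 - 1/7*(-4))*9 = (-48 + 4/7)*9 = -332/7*9 = -2988/7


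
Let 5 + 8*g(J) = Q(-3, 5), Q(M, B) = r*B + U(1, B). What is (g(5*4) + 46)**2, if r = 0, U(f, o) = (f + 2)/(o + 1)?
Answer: 528529/256 ≈ 2064.6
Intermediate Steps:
U(f, o) = (2 + f)/(1 + o)
Q(M, B) = 3/(1 + B) (Q(M, B) = 0*B + (2 + 1)/(1 + B) = 0 + 3/(1 + B) = 3/(1 + B))
g(J) = -9/16 (g(J) = -5/8 + (3/(1 + 5))/8 = -5/8 + (3/6)/8 = -5/8 + (3*(1/6))/8 = -5/8 + (1/8)*(1/2) = -5/8 + 1/16 = -9/16)
(g(5*4) + 46)**2 = (-9/16 + 46)**2 = (727/16)**2 = 528529/256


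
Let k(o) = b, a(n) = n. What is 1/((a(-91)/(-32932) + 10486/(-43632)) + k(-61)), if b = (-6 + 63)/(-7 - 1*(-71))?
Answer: 1436889024/938374847 ≈ 1.5313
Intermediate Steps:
b = 57/64 (b = 57/(-7 + 71) = 57/64 ≈ 0.89063)
k(o) = 57/64
1/((a(-91)/(-32932) + 10486/(-43632)) + k(-61)) = 1/((-91/(-32932) + 10486/(-43632)) + 57/64) = 1/((-91*(-1/32932) + 10486*(-1/43632)) + 57/64) = 1/((91/32932 - 5243/21816) + 57/64) = 1/(-42669305/179611128 + 57/64) = 1/(938374847/1436889024) = 1436889024/938374847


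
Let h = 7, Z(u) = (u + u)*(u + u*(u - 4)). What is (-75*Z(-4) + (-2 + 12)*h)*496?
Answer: 8367520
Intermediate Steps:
Z(u) = 2*u*(u + u*(-4 + u)) (Z(u) = (2*u)*(u + u*(-4 + u)) = 2*u*(u + u*(-4 + u)))
(-75*Z(-4) + (-2 + 12)*h)*496 = (-150*(-4)²*(-3 - 4) + (-2 + 12)*7)*496 = (-150*16*(-7) + 10*7)*496 = (-75*(-224) + 70)*496 = (16800 + 70)*496 = 16870*496 = 8367520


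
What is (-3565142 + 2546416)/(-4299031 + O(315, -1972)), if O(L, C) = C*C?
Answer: 1018726/410247 ≈ 2.4832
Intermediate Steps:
O(L, C) = C²
(-3565142 + 2546416)/(-4299031 + O(315, -1972)) = (-3565142 + 2546416)/(-4299031 + (-1972)²) = -1018726/(-4299031 + 3888784) = -1018726/(-410247) = -1018726*(-1/410247) = 1018726/410247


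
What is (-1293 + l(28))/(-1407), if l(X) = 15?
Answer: 426/469 ≈ 0.90832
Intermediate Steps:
(-1293 + l(28))/(-1407) = (-1293 + 15)/(-1407) = -1/1407*(-1278) = 426/469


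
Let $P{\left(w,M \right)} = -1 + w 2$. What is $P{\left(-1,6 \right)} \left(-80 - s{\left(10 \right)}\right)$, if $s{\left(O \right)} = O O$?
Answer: $540$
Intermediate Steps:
$s{\left(O \right)} = O^{2}$
$P{\left(w,M \right)} = -1 + 2 w$
$P{\left(-1,6 \right)} \left(-80 - s{\left(10 \right)}\right) = \left(-1 + 2 \left(-1\right)\right) \left(-80 - 10^{2}\right) = \left(-1 - 2\right) \left(-80 - 100\right) = - 3 \left(-80 - 100\right) = \left(-3\right) \left(-180\right) = 540$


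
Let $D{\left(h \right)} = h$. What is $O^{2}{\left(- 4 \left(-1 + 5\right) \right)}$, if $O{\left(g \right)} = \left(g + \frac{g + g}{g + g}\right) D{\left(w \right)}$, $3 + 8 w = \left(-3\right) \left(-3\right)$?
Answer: $\frac{2025}{16} \approx 126.56$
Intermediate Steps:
$w = \frac{3}{4}$ ($w = - \frac{3}{8} + \frac{\left(-3\right) \left(-3\right)}{8} = - \frac{3}{8} + \frac{1}{8} \cdot 9 = - \frac{3}{8} + \frac{9}{8} = \frac{3}{4} \approx 0.75$)
$O{\left(g \right)} = \frac{3}{4} + \frac{3 g}{4}$ ($O{\left(g \right)} = \left(g + \frac{g + g}{g + g}\right) \frac{3}{4} = \left(g + \frac{2 g}{2 g}\right) \frac{3}{4} = \left(g + 2 g \frac{1}{2 g}\right) \frac{3}{4} = \left(g + 1\right) \frac{3}{4} = \left(1 + g\right) \frac{3}{4} = \frac{3}{4} + \frac{3 g}{4}$)
$O^{2}{\left(- 4 \left(-1 + 5\right) \right)} = \left(\frac{3}{4} + \frac{3 \left(- 4 \left(-1 + 5\right)\right)}{4}\right)^{2} = \left(\frac{3}{4} + \frac{3 \left(\left(-4\right) 4\right)}{4}\right)^{2} = \left(\frac{3}{4} + \frac{3}{4} \left(-16\right)\right)^{2} = \left(\frac{3}{4} - 12\right)^{2} = \left(- \frac{45}{4}\right)^{2} = \frac{2025}{16}$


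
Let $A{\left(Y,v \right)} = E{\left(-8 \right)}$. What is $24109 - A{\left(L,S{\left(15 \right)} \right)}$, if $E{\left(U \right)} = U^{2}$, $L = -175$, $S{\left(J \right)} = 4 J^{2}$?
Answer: $24045$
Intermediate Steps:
$A{\left(Y,v \right)} = 64$ ($A{\left(Y,v \right)} = \left(-8\right)^{2} = 64$)
$24109 - A{\left(L,S{\left(15 \right)} \right)} = 24109 - 64 = 24045$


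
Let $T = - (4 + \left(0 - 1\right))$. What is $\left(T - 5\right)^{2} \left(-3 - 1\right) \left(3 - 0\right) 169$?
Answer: $-129792$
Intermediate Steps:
$T = -3$ ($T = - (4 - 1) = \left(-1\right) 3 = -3$)
$\left(T - 5\right)^{2} \left(-3 - 1\right) \left(3 - 0\right) 169 = \left(-3 - 5\right)^{2} \left(-3 - 1\right) \left(3 - 0\right) 169 = \left(-8\right)^{2} - 4 \left(3 + 0\right) 169 = 64 \left(-4\right) 3 \cdot 169 = 64 \left(\left(-12\right) 169\right) = 64 \left(-2028\right) = -129792$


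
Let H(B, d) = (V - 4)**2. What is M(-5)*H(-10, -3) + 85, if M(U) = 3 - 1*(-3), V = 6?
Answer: 109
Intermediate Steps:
H(B, d) = 4 (H(B, d) = (6 - 4)**2 = 2**2 = 4)
M(U) = 6 (M(U) = 3 + 3 = 6)
M(-5)*H(-10, -3) + 85 = 6*4 + 85 = 24 + 85 = 109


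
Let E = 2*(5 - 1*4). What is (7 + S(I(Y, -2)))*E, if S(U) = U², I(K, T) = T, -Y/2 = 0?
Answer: 22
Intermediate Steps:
Y = 0 (Y = -2*0 = 0)
E = 2 (E = 2*(5 - 4) = 2*1 = 2)
(7 + S(I(Y, -2)))*E = (7 + (-2)²)*2 = (7 + 4)*2 = 11*2 = 22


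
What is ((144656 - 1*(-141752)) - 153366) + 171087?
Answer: 304129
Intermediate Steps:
((144656 - 1*(-141752)) - 153366) + 171087 = ((144656 + 141752) - 153366) + 171087 = (286408 - 153366) + 171087 = 133042 + 171087 = 304129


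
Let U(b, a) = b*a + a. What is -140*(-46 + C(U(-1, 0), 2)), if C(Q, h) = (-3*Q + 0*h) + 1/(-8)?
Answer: 12915/2 ≈ 6457.5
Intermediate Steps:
U(b, a) = a + a*b (U(b, a) = a*b + a = a + a*b)
C(Q, h) = -⅛ - 3*Q (C(Q, h) = (-3*Q + 0) - ⅛ = -3*Q - ⅛ = -⅛ - 3*Q)
-140*(-46 + C(U(-1, 0), 2)) = -140*(-46 + (-⅛ - 0*(1 - 1))) = -140*(-46 + (-⅛ - 0*0)) = -140*(-46 + (-⅛ - 3*0)) = -140*(-46 + (-⅛ + 0)) = -140*(-46 - ⅛) = -140*(-369/8) = 12915/2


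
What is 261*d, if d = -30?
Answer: -7830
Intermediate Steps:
261*d = 261*(-30) = -7830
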